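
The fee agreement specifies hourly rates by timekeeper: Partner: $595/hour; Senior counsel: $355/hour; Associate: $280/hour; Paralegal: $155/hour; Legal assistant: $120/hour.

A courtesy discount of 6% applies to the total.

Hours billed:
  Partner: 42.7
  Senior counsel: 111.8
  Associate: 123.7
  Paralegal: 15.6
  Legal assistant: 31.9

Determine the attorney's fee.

$99,618.85

Partner: 42.7 × $595 = $25,406.50
Senior counsel: 111.8 × $355 = $39,689.00
Associate: 123.7 × $280 = $34,636.00
Paralegal: 15.6 × $155 = $2,418.00
Legal assistant: 31.9 × $120 = $3,828.00
Subtotal: $105,977.50
Less 6% discount: −$6,358.65
Total: $105,977.50 − $6,358.65 = $99,618.85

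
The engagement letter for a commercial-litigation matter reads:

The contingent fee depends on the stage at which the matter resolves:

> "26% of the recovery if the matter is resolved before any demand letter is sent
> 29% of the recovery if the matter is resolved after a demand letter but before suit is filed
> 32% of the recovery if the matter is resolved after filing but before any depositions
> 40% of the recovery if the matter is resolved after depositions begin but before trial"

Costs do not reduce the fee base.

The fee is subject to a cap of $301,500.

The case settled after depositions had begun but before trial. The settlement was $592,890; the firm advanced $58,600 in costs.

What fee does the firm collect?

Fee base is the gross recovery, $592,890; costs are reimbursed separately.
The matter settled after depositions had begun but before trial, so the 40% rate applies.
$592,890 × 40% = $237,156.00
$237,156.00 is under the $301,500 cap.

$237,156.00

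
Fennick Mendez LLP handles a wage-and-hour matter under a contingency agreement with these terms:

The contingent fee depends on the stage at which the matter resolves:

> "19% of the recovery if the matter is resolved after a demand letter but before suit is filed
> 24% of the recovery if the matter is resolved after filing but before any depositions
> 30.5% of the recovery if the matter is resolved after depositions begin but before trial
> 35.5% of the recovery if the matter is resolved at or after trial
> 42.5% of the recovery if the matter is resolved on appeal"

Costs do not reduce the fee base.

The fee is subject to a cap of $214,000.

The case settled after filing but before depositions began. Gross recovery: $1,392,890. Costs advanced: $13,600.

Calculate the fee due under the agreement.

Fee base is the gross recovery, $1,392,890; costs are reimbursed separately.
The matter settled after filing but before depositions began, so the 24% rate applies.
$1,392,890 × 24% = $334,293.60
$334,293.60 exceeds the $214,000 cap, so the fee is capped at $214,000.00.

$214,000.00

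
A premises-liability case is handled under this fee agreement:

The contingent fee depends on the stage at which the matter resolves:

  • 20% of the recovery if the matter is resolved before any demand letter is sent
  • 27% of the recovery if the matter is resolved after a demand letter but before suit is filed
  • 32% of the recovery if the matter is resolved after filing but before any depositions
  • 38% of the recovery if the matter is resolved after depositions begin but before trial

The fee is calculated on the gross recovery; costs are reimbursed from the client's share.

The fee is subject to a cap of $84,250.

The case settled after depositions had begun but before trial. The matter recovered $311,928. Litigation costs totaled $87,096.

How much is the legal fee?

Fee base is the gross recovery, $311,928; costs are reimbursed separately.
The matter settled after depositions had begun but before trial, so the 38% rate applies.
$311,928 × 38% = $118,532.64
$118,532.64 exceeds the $84,250 cap, so the fee is capped at $84,250.00.

$84,250.00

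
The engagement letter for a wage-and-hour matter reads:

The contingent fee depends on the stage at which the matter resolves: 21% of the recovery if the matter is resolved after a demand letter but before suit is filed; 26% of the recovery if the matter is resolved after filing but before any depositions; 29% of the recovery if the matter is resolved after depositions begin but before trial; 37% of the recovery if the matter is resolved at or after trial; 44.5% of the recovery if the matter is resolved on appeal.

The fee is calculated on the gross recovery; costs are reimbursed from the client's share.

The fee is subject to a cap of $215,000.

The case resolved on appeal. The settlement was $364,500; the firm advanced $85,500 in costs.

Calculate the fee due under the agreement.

$162,202.50

Fee base is the gross recovery, $364,500; costs are reimbursed separately.
The matter resolved on appeal, so the 44.5% rate applies.
$364,500 × 44.5% = $162,202.50
$162,202.50 is under the $215,000 cap.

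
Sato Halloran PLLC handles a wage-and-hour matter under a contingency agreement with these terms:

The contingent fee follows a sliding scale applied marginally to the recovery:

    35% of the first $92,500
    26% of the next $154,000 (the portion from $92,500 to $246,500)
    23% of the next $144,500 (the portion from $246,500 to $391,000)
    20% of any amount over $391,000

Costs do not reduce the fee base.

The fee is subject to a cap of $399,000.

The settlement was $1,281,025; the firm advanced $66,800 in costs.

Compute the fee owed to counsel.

Fee base is the gross recovery, $1,281,025; costs are reimbursed separately.
First $92,500 at 35% = $32,375.00
Next $154,000 at 26% = $40,040.00
Next $144,500 at 23% = $33,235.00
Remaining $890,025 at 20% = $178,005.00
Fee: $32,375.00 + $40,040.00 + $33,235.00 + $178,005.00 = $283,655.00
$283,655.00 is under the $399,000 cap.

$283,655.00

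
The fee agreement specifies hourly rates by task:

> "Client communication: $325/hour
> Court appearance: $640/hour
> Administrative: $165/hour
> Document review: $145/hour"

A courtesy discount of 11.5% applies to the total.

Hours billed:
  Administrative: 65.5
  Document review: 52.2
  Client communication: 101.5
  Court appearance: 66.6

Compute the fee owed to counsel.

Client communication: 101.5 × $325 = $32,987.50
Court appearance: 66.6 × $640 = $42,624.00
Administrative: 65.5 × $165 = $10,807.50
Document review: 52.2 × $145 = $7,569.00
Subtotal: $93,988.00
Less 11.5% discount: −$10,808.62
Total: $93,988.00 − $10,808.62 = $83,179.38

$83,179.38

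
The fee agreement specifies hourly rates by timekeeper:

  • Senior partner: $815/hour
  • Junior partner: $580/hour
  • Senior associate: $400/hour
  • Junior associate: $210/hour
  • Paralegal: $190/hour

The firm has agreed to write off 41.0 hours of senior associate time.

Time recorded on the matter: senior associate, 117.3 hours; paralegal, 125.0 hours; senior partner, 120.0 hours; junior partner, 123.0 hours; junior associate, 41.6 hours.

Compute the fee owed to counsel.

Senior partner: 120.0 × $815 = $97,800.00
Junior partner: 123.0 × $580 = $71,340.00
Senior associate: 117.3 × $400 = $46,920.00
Junior associate: 41.6 × $210 = $8,736.00
Paralegal: 125.0 × $190 = $23,750.00
Subtotal: $248,546.00
Write-off: 41.0 × $400 = $16,400.00
Total: $248,546.00 − $16,400.00 = $232,146.00

$232,146.00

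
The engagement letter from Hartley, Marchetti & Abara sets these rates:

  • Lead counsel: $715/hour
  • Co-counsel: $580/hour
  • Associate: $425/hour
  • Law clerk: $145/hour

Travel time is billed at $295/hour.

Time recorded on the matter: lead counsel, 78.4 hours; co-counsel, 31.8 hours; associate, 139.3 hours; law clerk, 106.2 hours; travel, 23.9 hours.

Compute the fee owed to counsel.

$156,152.00

Lead counsel: 78.4 × $715 = $56,056.00
Co-counsel: 31.8 × $580 = $18,444.00
Associate: 139.3 × $425 = $59,202.50
Law clerk: 106.2 × $145 = $15,399.00
Subtotal: $56,056.00 + $18,444.00 + $59,202.50 + $15,399.00 = $149,101.50
Travel: 23.9 × $295 = $7,050.50
Total: $149,101.50 + $7,050.50 = $156,152.00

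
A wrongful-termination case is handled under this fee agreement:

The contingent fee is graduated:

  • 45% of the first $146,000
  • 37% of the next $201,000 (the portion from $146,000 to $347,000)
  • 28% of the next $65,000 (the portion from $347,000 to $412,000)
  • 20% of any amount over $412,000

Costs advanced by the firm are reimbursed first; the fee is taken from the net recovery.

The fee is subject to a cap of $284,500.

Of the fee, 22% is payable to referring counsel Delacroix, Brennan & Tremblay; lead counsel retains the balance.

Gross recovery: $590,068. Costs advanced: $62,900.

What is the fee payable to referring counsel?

Fee base (net of costs): $590,068 − $62,900 = $527,168
First $146,000 at 45% = $65,700.00
Next $201,000 at 37% = $74,370.00
Next $65,000 at 28% = $18,200.00
Remaining $115,168 at 20% = $23,033.60
Fee: $65,700.00 + $74,370.00 + $18,200.00 + $23,033.60 = $181,303.60
$181,303.60 is under the $284,500 cap.
Referral share: 22% of $181,303.60 = $39,886.79; lead counsel retains $181,303.60 − $39,886.79 = $141,416.81.

$39,886.79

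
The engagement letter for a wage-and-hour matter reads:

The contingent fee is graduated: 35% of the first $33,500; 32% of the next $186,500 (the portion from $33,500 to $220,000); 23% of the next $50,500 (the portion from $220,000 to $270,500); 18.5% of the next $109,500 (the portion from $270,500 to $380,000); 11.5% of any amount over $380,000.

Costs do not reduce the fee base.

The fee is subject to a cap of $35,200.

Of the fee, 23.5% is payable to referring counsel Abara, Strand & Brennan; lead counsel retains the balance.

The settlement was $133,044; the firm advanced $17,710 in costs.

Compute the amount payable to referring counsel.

Fee base is the gross recovery, $133,044; costs are reimbursed separately.
First $33,500 at 35% = $11,725.00
Remaining $99,544 at 32% = $31,854.08
Fee: $11,725.00 + $31,854.08 = $43,579.08
$43,579.08 exceeds the $35,200 cap, so the fee is capped at $35,200.00.
Referral share: 23.5% of $35,200.00 = $8,272.00; lead counsel retains $35,200.00 − $8,272.00 = $26,928.00.

$8,272.00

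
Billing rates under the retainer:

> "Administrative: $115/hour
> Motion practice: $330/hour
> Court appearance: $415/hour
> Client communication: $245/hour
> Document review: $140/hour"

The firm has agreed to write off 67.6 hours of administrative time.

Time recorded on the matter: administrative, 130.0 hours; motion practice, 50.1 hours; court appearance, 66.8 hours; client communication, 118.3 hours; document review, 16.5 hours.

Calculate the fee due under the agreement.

Administrative: 130.0 × $115 = $14,950.00
Motion practice: 50.1 × $330 = $16,533.00
Court appearance: 66.8 × $415 = $27,722.00
Client communication: 118.3 × $245 = $28,983.50
Document review: 16.5 × $140 = $2,310.00
Subtotal: $90,498.50
Write-off: 67.6 × $115 = $7,774.00
Total: $90,498.50 − $7,774.00 = $82,724.50

$82,724.50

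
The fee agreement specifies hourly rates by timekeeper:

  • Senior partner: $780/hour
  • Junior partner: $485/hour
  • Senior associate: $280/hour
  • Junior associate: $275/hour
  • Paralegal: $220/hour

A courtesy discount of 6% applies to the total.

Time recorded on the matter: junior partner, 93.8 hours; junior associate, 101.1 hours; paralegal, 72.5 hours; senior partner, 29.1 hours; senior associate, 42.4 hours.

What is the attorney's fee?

$116,386.57

Senior partner: 29.1 × $780 = $22,698.00
Junior partner: 93.8 × $485 = $45,493.00
Senior associate: 42.4 × $280 = $11,872.00
Junior associate: 101.1 × $275 = $27,802.50
Paralegal: 72.5 × $220 = $15,950.00
Subtotal: $123,815.50
Less 6% discount: −$7,428.93
Total: $123,815.50 − $7,428.93 = $116,386.57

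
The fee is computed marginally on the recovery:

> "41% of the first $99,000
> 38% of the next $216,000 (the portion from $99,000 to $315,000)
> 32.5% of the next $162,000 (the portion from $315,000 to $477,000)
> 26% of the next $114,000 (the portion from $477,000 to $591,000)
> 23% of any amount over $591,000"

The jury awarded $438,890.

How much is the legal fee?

$162,934.25

First $99,000 at 41% = $40,590.00
Next $216,000 at 38% = $82,080.00
Remaining $123,890 at 32.5% = $40,264.25
Fee: $40,590.00 + $82,080.00 + $40,264.25 = $162,934.25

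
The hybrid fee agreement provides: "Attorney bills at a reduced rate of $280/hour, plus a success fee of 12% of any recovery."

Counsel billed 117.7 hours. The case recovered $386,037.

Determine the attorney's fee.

Hourly: 117.7 × $280 = $32,956.00
Success fee: 12% of $386,037 = $46,324.44
Total: $32,956.00 + $46,324.44 = $79,280.44

$79,280.44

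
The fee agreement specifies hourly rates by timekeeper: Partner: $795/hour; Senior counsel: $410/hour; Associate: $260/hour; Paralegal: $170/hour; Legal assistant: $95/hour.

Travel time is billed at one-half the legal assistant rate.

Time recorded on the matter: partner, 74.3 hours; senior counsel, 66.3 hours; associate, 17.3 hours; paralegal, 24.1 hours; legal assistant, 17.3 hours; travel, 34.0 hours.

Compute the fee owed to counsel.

$98,105.00

Partner: 74.3 × $795 = $59,068.50
Senior counsel: 66.3 × $410 = $27,183.00
Associate: 17.3 × $260 = $4,498.00
Paralegal: 24.1 × $170 = $4,097.00
Legal assistant: 17.3 × $95 = $1,643.50
Subtotal: $59,068.50 + $27,183.00 + $4,498.00 + $4,097.00 + $1,643.50 = $96,490.00
Travel: 34.0 × ($95 ÷ 2) = 34.0 × $47.50 = $1,615.00
Total: $96,490.00 + $1,615.00 = $98,105.00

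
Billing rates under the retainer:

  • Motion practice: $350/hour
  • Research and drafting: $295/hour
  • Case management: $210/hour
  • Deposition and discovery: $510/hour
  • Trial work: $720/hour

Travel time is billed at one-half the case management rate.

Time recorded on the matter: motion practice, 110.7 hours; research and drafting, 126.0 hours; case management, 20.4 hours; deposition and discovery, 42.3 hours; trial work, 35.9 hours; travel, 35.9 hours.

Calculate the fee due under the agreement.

$131,389.50

Motion practice: 110.7 × $350 = $38,745.00
Research and drafting: 126.0 × $295 = $37,170.00
Case management: 20.4 × $210 = $4,284.00
Deposition and discovery: 42.3 × $510 = $21,573.00
Trial work: 35.9 × $720 = $25,848.00
Subtotal: $38,745.00 + $37,170.00 + $4,284.00 + $21,573.00 + $25,848.00 = $127,620.00
Travel: 35.9 × ($210 ÷ 2) = 35.9 × $105.00 = $3,769.50
Total: $127,620.00 + $3,769.50 = $131,389.50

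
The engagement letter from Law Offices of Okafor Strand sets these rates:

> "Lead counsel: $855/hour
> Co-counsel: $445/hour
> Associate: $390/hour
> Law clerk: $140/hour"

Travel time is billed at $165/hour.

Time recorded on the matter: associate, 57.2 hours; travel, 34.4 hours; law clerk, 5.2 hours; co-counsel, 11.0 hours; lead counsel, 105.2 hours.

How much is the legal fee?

Lead counsel: 105.2 × $855 = $89,946.00
Co-counsel: 11.0 × $445 = $4,895.00
Associate: 57.2 × $390 = $22,308.00
Law clerk: 5.2 × $140 = $728.00
Subtotal: $89,946.00 + $4,895.00 + $22,308.00 + $728.00 = $117,877.00
Travel: 34.4 × $165 = $5,676.00
Total: $117,877.00 + $5,676.00 = $123,553.00

$123,553.00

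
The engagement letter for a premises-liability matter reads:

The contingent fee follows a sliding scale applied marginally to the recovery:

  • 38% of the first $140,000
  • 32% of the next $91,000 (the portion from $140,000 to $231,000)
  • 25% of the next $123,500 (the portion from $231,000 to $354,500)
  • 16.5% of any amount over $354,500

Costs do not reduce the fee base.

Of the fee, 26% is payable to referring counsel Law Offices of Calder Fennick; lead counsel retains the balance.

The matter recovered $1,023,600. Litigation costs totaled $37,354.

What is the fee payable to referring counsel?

Fee base is the gross recovery, $1,023,600; costs are reimbursed separately.
First $140,000 at 38% = $53,200.00
Next $91,000 at 32% = $29,120.00
Next $123,500 at 25% = $30,875.00
Remaining $669,100 at 16.5% = $110,401.50
Fee: $53,200.00 + $29,120.00 + $30,875.00 + $110,401.50 = $223,596.50
Referral share: 26% of $223,596.50 = $58,135.09; lead counsel retains $223,596.50 − $58,135.09 = $165,461.41.

$58,135.09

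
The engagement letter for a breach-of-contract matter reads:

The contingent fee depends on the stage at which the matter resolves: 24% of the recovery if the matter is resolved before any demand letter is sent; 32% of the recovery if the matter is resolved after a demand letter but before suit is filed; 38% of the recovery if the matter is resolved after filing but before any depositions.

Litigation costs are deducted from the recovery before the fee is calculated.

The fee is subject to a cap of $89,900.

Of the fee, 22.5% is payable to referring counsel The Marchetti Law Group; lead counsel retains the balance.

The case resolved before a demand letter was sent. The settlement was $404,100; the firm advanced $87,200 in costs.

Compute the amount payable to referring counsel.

$17,112.60

Fee base (net of costs): $404,100 − $87,200 = $316,900
The matter resolved before a demand letter was sent, so the 24% rate applies.
$316,900 × 24% = $76,056.00
$76,056.00 is under the $89,900 cap.
Referral share: 22.5% of $76,056.00 = $17,112.60; lead counsel retains $76,056.00 − $17,112.60 = $58,943.40.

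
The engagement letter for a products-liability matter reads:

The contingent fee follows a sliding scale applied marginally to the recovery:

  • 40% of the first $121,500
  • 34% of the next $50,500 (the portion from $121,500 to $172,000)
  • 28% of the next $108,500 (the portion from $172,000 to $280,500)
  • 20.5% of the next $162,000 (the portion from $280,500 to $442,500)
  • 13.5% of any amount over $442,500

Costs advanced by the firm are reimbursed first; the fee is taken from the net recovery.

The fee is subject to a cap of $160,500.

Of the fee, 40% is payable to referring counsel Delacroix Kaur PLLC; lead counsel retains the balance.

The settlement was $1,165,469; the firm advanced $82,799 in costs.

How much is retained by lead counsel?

Fee base (net of costs): $1,165,469 − $82,799 = $1,082,670
First $121,500 at 40% = $48,600.00
Next $50,500 at 34% = $17,170.00
Next $108,500 at 28% = $30,380.00
Next $162,000 at 20.5% = $33,210.00
Remaining $640,170 at 13.5% = $86,422.95
Fee: $48,600.00 + $17,170.00 + $30,380.00 + $33,210.00 + $86,422.95 = $215,782.95
$215,782.95 exceeds the $160,500 cap, so the fee is capped at $160,500.00.
Referral share: 40% of $160,500.00 = $64,200.00; lead counsel retains $160,500.00 − $64,200.00 = $96,300.00.

$96,300.00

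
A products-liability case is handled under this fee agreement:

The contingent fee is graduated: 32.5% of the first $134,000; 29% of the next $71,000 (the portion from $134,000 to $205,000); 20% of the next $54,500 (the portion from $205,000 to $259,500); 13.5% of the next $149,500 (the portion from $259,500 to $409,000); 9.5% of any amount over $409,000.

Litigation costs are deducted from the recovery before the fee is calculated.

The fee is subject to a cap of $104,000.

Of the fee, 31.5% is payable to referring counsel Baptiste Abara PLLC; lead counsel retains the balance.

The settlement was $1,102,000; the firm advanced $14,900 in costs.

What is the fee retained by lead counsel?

$71,240.00

Fee base (net of costs): $1,102,000 − $14,900 = $1,087,100
First $134,000 at 32.5% = $43,550.00
Next $71,000 at 29% = $20,590.00
Next $54,500 at 20% = $10,900.00
Next $149,500 at 13.5% = $20,182.50
Remaining $678,100 at 9.5% = $64,419.50
Fee: $43,550.00 + $20,590.00 + $10,900.00 + $20,182.50 + $64,419.50 = $159,642.00
$159,642.00 exceeds the $104,000 cap, so the fee is capped at $104,000.00.
Referral share: 31.5% of $104,000.00 = $32,760.00; lead counsel retains $104,000.00 − $32,760.00 = $71,240.00.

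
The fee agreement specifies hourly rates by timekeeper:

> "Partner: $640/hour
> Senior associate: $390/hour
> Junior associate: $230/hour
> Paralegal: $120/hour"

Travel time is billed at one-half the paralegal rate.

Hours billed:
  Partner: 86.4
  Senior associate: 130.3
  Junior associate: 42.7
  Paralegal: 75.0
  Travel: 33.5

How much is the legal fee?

Partner: 86.4 × $640 = $55,296.00
Senior associate: 130.3 × $390 = $50,817.00
Junior associate: 42.7 × $230 = $9,821.00
Paralegal: 75.0 × $120 = $9,000.00
Subtotal: $55,296.00 + $50,817.00 + $9,821.00 + $9,000.00 = $124,934.00
Travel: 33.5 × ($120 ÷ 2) = 33.5 × $60.00 = $2,010.00
Total: $124,934.00 + $2,010.00 = $126,944.00

$126,944.00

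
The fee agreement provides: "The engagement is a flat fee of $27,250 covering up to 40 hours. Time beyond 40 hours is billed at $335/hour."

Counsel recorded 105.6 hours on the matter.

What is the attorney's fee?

Flat fee: $27,250.00
Excess hours: 105.6 − 40 = 65.6
Overrun: 65.6 × $335 = $21,976.00
Total: $27,250.00 + $21,976.00 = $49,226.00

$49,226.00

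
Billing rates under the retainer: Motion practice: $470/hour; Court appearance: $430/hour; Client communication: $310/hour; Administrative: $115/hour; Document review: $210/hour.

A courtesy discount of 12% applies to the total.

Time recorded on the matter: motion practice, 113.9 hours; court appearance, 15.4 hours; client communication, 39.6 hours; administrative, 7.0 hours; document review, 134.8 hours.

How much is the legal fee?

$89,358.72

Motion practice: 113.9 × $470 = $53,533.00
Court appearance: 15.4 × $430 = $6,622.00
Client communication: 39.6 × $310 = $12,276.00
Administrative: 7.0 × $115 = $805.00
Document review: 134.8 × $210 = $28,308.00
Subtotal: $101,544.00
Less 12% discount: −$12,185.28
Total: $101,544.00 − $12,185.28 = $89,358.72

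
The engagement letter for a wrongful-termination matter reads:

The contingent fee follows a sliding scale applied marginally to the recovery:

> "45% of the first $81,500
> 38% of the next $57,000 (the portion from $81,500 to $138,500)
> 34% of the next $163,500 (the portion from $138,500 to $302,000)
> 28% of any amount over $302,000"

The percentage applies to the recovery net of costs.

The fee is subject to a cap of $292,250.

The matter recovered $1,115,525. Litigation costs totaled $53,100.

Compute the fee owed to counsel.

$292,250.00

Fee base (net of costs): $1,115,525 − $53,100 = $1,062,425
First $81,500 at 45% = $36,675.00
Next $57,000 at 38% = $21,660.00
Next $163,500 at 34% = $55,590.00
Remaining $760,425 at 28% = $212,919.00
Fee: $36,675.00 + $21,660.00 + $55,590.00 + $212,919.00 = $326,844.00
$326,844.00 exceeds the $292,250 cap, so the fee is capped at $292,250.00.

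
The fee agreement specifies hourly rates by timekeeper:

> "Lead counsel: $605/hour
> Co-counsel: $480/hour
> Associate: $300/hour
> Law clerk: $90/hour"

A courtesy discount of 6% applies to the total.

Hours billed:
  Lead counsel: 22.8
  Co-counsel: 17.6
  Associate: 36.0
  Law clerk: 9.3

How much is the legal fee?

Lead counsel: 22.8 × $605 = $13,794.00
Co-counsel: 17.6 × $480 = $8,448.00
Associate: 36.0 × $300 = $10,800.00
Law clerk: 9.3 × $90 = $837.00
Subtotal: $33,879.00
Less 6% discount: −$2,032.74
Total: $33,879.00 − $2,032.74 = $31,846.26

$31,846.26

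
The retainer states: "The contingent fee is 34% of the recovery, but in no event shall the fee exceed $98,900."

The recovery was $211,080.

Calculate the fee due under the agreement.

34% of $211,080 = $71,767.20
That is under the $98,900 cap.

$71,767.20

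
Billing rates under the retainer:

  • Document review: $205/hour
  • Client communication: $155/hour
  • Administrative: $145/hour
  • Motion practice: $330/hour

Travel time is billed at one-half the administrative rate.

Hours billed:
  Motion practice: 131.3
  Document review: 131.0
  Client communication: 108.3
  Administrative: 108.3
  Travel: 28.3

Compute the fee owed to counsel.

Document review: 131.0 × $205 = $26,855.00
Client communication: 108.3 × $155 = $16,786.50
Administrative: 108.3 × $145 = $15,703.50
Motion practice: 131.3 × $330 = $43,329.00
Subtotal: $26,855.00 + $16,786.50 + $15,703.50 + $43,329.00 = $102,674.00
Travel: 28.3 × ($145 ÷ 2) = 28.3 × $72.50 = $2,051.75
Total: $102,674.00 + $2,051.75 = $104,725.75

$104,725.75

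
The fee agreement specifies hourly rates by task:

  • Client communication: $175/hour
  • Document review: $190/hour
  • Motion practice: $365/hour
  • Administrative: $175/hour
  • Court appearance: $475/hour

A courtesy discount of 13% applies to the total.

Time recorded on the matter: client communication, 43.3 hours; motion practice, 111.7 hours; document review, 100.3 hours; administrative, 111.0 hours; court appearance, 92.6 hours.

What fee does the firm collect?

Client communication: 43.3 × $175 = $7,577.50
Document review: 100.3 × $190 = $19,057.00
Motion practice: 111.7 × $365 = $40,770.50
Administrative: 111.0 × $175 = $19,425.00
Court appearance: 92.6 × $475 = $43,985.00
Subtotal: $130,815.00
Less 13% discount: −$17,005.95
Total: $130,815.00 − $17,005.95 = $113,809.05

$113,809.05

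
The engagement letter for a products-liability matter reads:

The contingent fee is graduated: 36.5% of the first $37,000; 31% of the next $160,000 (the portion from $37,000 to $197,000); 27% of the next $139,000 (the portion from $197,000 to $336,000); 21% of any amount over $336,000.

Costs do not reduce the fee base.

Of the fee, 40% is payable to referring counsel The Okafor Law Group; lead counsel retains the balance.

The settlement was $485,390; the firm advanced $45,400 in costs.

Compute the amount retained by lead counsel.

$79,204.14

Fee base is the gross recovery, $485,390; costs are reimbursed separately.
First $37,000 at 36.5% = $13,505.00
Next $160,000 at 31% = $49,600.00
Next $139,000 at 27% = $37,530.00
Remaining $149,390 at 21% = $31,371.90
Fee: $13,505.00 + $49,600.00 + $37,530.00 + $31,371.90 = $132,006.90
Referral share: 40% of $132,006.90 = $52,802.76; lead counsel retains $132,006.90 − $52,802.76 = $79,204.14.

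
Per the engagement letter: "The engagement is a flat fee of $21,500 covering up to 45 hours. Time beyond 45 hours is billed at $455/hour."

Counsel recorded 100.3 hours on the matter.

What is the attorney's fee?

$46,661.50

Flat fee: $21,500.00
Excess hours: 100.3 − 45 = 55.3
Overrun: 55.3 × $455 = $25,161.50
Total: $21,500.00 + $25,161.50 = $46,661.50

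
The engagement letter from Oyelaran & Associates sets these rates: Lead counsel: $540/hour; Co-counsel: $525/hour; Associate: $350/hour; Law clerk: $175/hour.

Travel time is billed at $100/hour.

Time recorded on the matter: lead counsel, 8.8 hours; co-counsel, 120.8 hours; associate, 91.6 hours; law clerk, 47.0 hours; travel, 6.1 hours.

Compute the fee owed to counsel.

$109,067.00

Lead counsel: 8.8 × $540 = $4,752.00
Co-counsel: 120.8 × $525 = $63,420.00
Associate: 91.6 × $350 = $32,060.00
Law clerk: 47.0 × $175 = $8,225.00
Subtotal: $4,752.00 + $63,420.00 + $32,060.00 + $8,225.00 = $108,457.00
Travel: 6.1 × $100 = $610.00
Total: $108,457.00 + $610.00 = $109,067.00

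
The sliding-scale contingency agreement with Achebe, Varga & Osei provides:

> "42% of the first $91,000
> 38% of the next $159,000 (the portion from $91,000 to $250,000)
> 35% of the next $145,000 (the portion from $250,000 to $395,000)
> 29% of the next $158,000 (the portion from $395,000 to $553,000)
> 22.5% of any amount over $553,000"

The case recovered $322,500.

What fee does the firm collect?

First $91,000 at 42% = $38,220.00
Next $159,000 at 38% = $60,420.00
Remaining $72,500 at 35% = $25,375.00
Fee: $38,220.00 + $60,420.00 + $25,375.00 = $124,015.00

$124,015.00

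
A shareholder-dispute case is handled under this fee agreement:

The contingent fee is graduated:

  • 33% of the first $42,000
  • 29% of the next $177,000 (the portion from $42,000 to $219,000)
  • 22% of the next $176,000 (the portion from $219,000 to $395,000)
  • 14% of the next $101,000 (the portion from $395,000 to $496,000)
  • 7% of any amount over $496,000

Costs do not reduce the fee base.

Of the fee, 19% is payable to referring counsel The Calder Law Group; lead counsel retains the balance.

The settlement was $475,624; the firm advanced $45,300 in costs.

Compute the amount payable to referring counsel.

$21,887.50

Fee base is the gross recovery, $475,624; costs are reimbursed separately.
First $42,000 at 33% = $13,860.00
Next $177,000 at 29% = $51,330.00
Next $176,000 at 22% = $38,720.00
Remaining $80,624 at 14% = $11,287.36
Fee: $13,860.00 + $51,330.00 + $38,720.00 + $11,287.36 = $115,197.36
Referral share: 19% of $115,197.36 = $21,887.50; lead counsel retains $115,197.36 − $21,887.50 = $93,309.86.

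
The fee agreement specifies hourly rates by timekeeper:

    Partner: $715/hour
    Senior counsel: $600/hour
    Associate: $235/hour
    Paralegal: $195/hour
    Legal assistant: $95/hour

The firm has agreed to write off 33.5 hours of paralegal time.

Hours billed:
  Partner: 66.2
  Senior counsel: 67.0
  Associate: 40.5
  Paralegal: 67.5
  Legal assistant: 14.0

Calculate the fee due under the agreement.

Partner: 66.2 × $715 = $47,333.00
Senior counsel: 67.0 × $600 = $40,200.00
Associate: 40.5 × $235 = $9,517.50
Paralegal: 67.5 × $195 = $13,162.50
Legal assistant: 14.0 × $95 = $1,330.00
Subtotal: $111,543.00
Write-off: 33.5 × $195 = $6,532.50
Total: $111,543.00 − $6,532.50 = $105,010.50

$105,010.50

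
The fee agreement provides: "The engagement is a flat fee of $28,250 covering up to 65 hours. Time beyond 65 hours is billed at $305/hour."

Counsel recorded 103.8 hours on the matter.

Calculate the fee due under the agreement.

Flat fee: $28,250.00
Excess hours: 103.8 − 65 = 38.8
Overrun: 38.8 × $305 = $11,834.00
Total: $28,250.00 + $11,834.00 = $40,084.00

$40,084.00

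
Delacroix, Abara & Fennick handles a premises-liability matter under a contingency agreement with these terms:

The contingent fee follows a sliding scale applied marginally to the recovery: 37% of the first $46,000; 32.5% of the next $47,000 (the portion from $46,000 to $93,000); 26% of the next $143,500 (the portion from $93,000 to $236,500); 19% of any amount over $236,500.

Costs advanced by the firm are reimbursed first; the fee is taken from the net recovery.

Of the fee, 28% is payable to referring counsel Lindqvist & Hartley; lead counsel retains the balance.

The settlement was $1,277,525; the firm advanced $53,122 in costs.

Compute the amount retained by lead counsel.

$185,260.73

Fee base (net of costs): $1,277,525 − $53,122 = $1,224,403
First $46,000 at 37% = $17,020.00
Next $47,000 at 32.5% = $15,275.00
Next $143,500 at 26% = $37,310.00
Remaining $987,903 at 19% = $187,701.57
Fee: $17,020.00 + $15,275.00 + $37,310.00 + $187,701.57 = $257,306.57
Referral share: 28% of $257,306.57 = $72,045.84; lead counsel retains $257,306.57 − $72,045.84 = $185,260.73.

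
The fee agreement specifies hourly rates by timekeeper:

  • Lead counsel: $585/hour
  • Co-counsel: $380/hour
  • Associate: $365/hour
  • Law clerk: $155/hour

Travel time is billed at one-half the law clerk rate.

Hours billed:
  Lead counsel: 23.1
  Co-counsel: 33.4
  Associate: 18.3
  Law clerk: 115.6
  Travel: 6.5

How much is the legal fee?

$51,306.75

Lead counsel: 23.1 × $585 = $13,513.50
Co-counsel: 33.4 × $380 = $12,692.00
Associate: 18.3 × $365 = $6,679.50
Law clerk: 115.6 × $155 = $17,918.00
Subtotal: $13,513.50 + $12,692.00 + $6,679.50 + $17,918.00 = $50,803.00
Travel: 6.5 × ($155 ÷ 2) = 6.5 × $77.50 = $503.75
Total: $50,803.00 + $503.75 = $51,306.75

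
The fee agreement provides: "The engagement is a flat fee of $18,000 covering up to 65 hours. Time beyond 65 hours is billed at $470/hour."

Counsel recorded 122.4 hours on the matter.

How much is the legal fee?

$44,978.00

Flat fee: $18,000.00
Excess hours: 122.4 − 65 = 57.4
Overrun: 57.4 × $470 = $26,978.00
Total: $18,000.00 + $26,978.00 = $44,978.00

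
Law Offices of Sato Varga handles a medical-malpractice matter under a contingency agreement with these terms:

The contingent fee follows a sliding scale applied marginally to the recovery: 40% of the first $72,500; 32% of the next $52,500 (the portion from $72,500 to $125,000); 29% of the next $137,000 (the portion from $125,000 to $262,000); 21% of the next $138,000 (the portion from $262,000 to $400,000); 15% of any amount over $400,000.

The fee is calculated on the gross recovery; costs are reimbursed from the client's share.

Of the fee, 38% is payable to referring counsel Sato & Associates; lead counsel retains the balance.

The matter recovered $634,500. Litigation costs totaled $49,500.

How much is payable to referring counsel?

Fee base is the gross recovery, $634,500; costs are reimbursed separately.
First $72,500 at 40% = $29,000.00
Next $52,500 at 32% = $16,800.00
Next $137,000 at 29% = $39,730.00
Next $138,000 at 21% = $28,980.00
Remaining $234,500 at 15% = $35,175.00
Fee: $29,000.00 + $16,800.00 + $39,730.00 + $28,980.00 + $35,175.00 = $149,685.00
Referral share: 38% of $149,685.00 = $56,880.30; lead counsel retains $149,685.00 − $56,880.30 = $92,804.70.

$56,880.30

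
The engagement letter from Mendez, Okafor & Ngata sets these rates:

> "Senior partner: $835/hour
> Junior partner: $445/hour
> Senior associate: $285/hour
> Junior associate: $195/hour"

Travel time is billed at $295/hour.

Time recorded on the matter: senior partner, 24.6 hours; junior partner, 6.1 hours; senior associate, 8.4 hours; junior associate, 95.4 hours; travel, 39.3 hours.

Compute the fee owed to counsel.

Senior partner: 24.6 × $835 = $20,541.00
Junior partner: 6.1 × $445 = $2,714.50
Senior associate: 8.4 × $285 = $2,394.00
Junior associate: 95.4 × $195 = $18,603.00
Subtotal: $20,541.00 + $2,714.50 + $2,394.00 + $18,603.00 = $44,252.50
Travel: 39.3 × $295 = $11,593.50
Total: $44,252.50 + $11,593.50 = $55,846.00

$55,846.00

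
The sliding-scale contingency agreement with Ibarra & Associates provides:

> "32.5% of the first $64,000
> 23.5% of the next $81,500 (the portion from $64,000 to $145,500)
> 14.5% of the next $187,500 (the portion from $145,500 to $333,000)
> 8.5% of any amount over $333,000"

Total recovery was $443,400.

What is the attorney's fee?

First $64,000 at 32.5% = $20,800.00
Next $81,500 at 23.5% = $19,152.50
Next $187,500 at 14.5% = $27,187.50
Remaining $110,400 at 8.5% = $9,384.00
Fee: $20,800.00 + $19,152.50 + $27,187.50 + $9,384.00 = $76,524.00

$76,524.00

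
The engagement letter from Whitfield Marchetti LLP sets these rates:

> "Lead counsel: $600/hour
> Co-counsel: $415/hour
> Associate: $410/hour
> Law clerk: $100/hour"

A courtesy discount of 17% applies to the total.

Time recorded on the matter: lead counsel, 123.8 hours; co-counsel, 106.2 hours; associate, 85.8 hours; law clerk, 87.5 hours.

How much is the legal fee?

Lead counsel: 123.8 × $600 = $74,280.00
Co-counsel: 106.2 × $415 = $44,073.00
Associate: 85.8 × $410 = $35,178.00
Law clerk: 87.5 × $100 = $8,750.00
Subtotal: $162,281.00
Less 17% discount: −$27,587.77
Total: $162,281.00 − $27,587.77 = $134,693.23

$134,693.23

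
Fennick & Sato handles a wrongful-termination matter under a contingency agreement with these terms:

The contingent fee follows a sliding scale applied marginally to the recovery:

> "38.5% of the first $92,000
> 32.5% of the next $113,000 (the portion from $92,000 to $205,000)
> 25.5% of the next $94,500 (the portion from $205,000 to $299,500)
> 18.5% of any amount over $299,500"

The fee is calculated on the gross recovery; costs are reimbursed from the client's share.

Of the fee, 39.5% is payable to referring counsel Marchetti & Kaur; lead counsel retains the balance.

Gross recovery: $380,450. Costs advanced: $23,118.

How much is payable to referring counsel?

Fee base is the gross recovery, $380,450; costs are reimbursed separately.
First $92,000 at 38.5% = $35,420.00
Next $113,000 at 32.5% = $36,725.00
Next $94,500 at 25.5% = $24,097.50
Remaining $80,950 at 18.5% = $14,975.75
Fee: $35,420.00 + $36,725.00 + $24,097.50 + $14,975.75 = $111,218.25
Referral share: 39.5% of $111,218.25 = $43,931.21; lead counsel retains $111,218.25 − $43,931.21 = $67,287.04.

$43,931.21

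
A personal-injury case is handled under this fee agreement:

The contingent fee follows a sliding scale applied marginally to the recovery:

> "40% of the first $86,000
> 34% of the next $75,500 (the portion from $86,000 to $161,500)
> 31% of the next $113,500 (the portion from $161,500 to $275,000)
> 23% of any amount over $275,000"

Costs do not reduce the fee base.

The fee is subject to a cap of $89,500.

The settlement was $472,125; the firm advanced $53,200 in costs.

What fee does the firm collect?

Fee base is the gross recovery, $472,125; costs are reimbursed separately.
First $86,000 at 40% = $34,400.00
Next $75,500 at 34% = $25,670.00
Next $113,500 at 31% = $35,185.00
Remaining $197,125 at 23% = $45,338.75
Fee: $34,400.00 + $25,670.00 + $35,185.00 + $45,338.75 = $140,593.75
$140,593.75 exceeds the $89,500 cap, so the fee is capped at $89,500.00.

$89,500.00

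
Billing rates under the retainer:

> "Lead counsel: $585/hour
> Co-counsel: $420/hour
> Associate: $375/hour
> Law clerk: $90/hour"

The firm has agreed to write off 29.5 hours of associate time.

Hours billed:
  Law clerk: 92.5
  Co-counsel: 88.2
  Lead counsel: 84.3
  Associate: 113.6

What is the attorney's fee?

$126,222.00

Lead counsel: 84.3 × $585 = $49,315.50
Co-counsel: 88.2 × $420 = $37,044.00
Associate: 113.6 × $375 = $42,600.00
Law clerk: 92.5 × $90 = $8,325.00
Subtotal: $137,284.50
Write-off: 29.5 × $375 = $11,062.50
Total: $137,284.50 − $11,062.50 = $126,222.00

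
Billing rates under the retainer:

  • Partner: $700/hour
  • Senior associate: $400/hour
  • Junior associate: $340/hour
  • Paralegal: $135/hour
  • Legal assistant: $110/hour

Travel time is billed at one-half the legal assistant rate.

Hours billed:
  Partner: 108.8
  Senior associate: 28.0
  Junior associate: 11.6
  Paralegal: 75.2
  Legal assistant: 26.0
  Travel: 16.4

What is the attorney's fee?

Partner: 108.8 × $700 = $76,160.00
Senior associate: 28.0 × $400 = $11,200.00
Junior associate: 11.6 × $340 = $3,944.00
Paralegal: 75.2 × $135 = $10,152.00
Legal assistant: 26.0 × $110 = $2,860.00
Subtotal: $76,160.00 + $11,200.00 + $3,944.00 + $10,152.00 + $2,860.00 = $104,316.00
Travel: 16.4 × ($110 ÷ 2) = 16.4 × $55.00 = $902.00
Total: $104,316.00 + $902.00 = $105,218.00

$105,218.00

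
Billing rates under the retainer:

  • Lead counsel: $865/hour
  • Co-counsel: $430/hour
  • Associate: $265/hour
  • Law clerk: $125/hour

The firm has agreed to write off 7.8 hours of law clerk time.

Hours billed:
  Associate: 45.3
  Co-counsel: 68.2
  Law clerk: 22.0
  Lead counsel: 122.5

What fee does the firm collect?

$149,068.00

Lead counsel: 122.5 × $865 = $105,962.50
Co-counsel: 68.2 × $430 = $29,326.00
Associate: 45.3 × $265 = $12,004.50
Law clerk: 22.0 × $125 = $2,750.00
Subtotal: $150,043.00
Write-off: 7.8 × $125 = $975.00
Total: $150,043.00 − $975.00 = $149,068.00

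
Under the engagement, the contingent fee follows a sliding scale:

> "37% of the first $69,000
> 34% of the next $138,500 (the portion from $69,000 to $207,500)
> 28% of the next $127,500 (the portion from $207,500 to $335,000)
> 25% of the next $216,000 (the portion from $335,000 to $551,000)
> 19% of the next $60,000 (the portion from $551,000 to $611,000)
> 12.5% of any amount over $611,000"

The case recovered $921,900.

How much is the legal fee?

First $69,000 at 37% = $25,530.00
Next $138,500 at 34% = $47,090.00
Next $127,500 at 28% = $35,700.00
Next $216,000 at 25% = $54,000.00
Next $60,000 at 19% = $11,400.00
Remaining $310,900 at 12.5% = $38,862.50
Fee: $25,530.00 + $47,090.00 + $35,700.00 + $54,000.00 + $11,400.00 + $38,862.50 = $212,582.50

$212,582.50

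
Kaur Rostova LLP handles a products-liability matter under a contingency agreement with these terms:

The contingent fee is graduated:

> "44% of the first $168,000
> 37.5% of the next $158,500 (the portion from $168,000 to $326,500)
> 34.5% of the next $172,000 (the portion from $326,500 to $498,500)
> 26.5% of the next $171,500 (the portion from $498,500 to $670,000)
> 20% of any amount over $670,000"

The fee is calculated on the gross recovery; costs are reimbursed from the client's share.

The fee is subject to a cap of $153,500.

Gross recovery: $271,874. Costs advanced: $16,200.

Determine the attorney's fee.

Fee base is the gross recovery, $271,874; costs are reimbursed separately.
First $168,000 at 44% = $73,920.00
Remaining $103,874 at 37.5% = $38,952.75
Fee: $73,920.00 + $38,952.75 = $112,872.75
$112,872.75 is under the $153,500 cap.

$112,872.75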